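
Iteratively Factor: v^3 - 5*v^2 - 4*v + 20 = (v - 5)*(v^2 - 4) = (v - 5)*(v - 2)*(v + 2)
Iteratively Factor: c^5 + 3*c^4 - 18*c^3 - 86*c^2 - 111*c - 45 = (c + 1)*(c^4 + 2*c^3 - 20*c^2 - 66*c - 45) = (c + 1)^2*(c^3 + c^2 - 21*c - 45) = (c + 1)^2*(c + 3)*(c^2 - 2*c - 15) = (c - 5)*(c + 1)^2*(c + 3)*(c + 3)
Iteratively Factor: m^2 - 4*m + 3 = (m - 1)*(m - 3)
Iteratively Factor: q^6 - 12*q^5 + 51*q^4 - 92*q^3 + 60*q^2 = (q - 2)*(q^5 - 10*q^4 + 31*q^3 - 30*q^2) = q*(q - 2)*(q^4 - 10*q^3 + 31*q^2 - 30*q) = q*(q - 3)*(q - 2)*(q^3 - 7*q^2 + 10*q) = q^2*(q - 3)*(q - 2)*(q^2 - 7*q + 10) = q^2*(q - 3)*(q - 2)^2*(q - 5)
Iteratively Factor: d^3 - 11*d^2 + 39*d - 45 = (d - 3)*(d^2 - 8*d + 15) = (d - 3)^2*(d - 5)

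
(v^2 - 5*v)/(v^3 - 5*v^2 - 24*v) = (5 - v)/(-v^2 + 5*v + 24)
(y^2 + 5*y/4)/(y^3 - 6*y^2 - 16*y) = (y + 5/4)/(y^2 - 6*y - 16)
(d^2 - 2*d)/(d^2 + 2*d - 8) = d/(d + 4)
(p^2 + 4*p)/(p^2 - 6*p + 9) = p*(p + 4)/(p^2 - 6*p + 9)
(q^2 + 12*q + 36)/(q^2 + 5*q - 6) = (q + 6)/(q - 1)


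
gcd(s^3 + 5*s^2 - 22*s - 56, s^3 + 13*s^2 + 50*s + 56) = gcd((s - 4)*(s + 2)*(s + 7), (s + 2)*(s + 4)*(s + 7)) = s^2 + 9*s + 14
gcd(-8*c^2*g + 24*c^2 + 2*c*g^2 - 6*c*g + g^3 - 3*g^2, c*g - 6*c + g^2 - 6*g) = 1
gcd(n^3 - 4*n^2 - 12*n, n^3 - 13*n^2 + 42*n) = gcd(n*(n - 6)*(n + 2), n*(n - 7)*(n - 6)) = n^2 - 6*n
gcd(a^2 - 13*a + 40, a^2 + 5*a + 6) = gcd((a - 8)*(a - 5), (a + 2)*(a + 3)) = 1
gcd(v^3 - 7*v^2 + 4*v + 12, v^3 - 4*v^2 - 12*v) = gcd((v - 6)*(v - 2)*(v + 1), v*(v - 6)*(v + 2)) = v - 6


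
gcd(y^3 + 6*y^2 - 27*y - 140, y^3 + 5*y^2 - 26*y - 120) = y^2 - y - 20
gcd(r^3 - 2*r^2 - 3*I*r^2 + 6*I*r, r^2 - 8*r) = r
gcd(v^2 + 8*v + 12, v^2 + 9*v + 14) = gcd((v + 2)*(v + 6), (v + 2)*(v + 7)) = v + 2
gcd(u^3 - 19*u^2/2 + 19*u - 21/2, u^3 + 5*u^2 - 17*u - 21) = 1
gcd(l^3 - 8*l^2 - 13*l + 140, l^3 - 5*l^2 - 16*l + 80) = l^2 - l - 20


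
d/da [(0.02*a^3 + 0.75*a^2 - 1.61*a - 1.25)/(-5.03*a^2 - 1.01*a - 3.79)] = (-0.1006*a^4 - 0.0404*a^3 - 9.0832*a^2 - 18.26*a + 4.8394)/(25.3009*a^4 + 10.1606*a^3 + 39.1475*a^2 + 7.6558*a + 14.3641)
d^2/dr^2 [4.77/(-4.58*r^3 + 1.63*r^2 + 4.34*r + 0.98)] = ((131.0796*r - 15.5502)*(-4.58*r^3 + 1.63*r^2 + 4.34*r + 0.98) + 4.77*(-27.48*r^2 + 6.52*r + 8.68)*(-13.74*r^2 + 3.26*r + 4.34))/(-4.58*r^3 + 1.63*r^2 + 4.34*r + 0.98)^3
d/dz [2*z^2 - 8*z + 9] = 4*z - 8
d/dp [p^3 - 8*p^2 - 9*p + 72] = 3*p^2 - 16*p - 9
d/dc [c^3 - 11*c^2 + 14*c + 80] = 3*c^2 - 22*c + 14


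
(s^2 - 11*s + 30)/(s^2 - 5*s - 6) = (s - 5)/(s + 1)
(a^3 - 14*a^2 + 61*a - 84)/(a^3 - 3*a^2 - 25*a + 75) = (a^2 - 11*a + 28)/(a^2 - 25)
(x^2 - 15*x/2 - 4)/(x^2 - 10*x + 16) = (x + 1/2)/(x - 2)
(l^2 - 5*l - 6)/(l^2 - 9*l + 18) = (l + 1)/(l - 3)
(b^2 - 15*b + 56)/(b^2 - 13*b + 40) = (b - 7)/(b - 5)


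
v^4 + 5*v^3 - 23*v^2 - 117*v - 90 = (v - 5)*(v + 1)*(v + 3)*(v + 6)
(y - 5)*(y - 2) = y^2 - 7*y + 10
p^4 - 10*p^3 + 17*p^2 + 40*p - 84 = (p - 7)*(p - 3)*(p - 2)*(p + 2)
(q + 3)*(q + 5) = q^2 + 8*q + 15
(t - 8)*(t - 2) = t^2 - 10*t + 16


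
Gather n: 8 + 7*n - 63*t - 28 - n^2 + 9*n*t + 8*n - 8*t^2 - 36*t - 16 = -n^2 + n*(9*t + 15) - 8*t^2 - 99*t - 36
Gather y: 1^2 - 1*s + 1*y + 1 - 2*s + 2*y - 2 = -3*s + 3*y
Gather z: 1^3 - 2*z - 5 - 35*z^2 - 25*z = -35*z^2 - 27*z - 4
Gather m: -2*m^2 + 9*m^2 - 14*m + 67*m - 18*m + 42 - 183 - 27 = 7*m^2 + 35*m - 168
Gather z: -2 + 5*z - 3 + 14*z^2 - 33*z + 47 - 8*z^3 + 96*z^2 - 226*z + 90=-8*z^3 + 110*z^2 - 254*z + 132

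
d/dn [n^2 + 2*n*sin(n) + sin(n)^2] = 2*n*cos(n) + 2*n + 2*sin(n) + sin(2*n)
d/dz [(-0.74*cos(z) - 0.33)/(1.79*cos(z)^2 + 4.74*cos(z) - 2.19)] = (1.3246*sin(z)^2 - 1.1814*cos(z) - 4.5094)*sin(z)/(1.79*cos(z)^2 + 4.74*cos(z) - 2.19)^2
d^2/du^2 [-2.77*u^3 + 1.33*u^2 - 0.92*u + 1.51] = 2.66 - 16.62*u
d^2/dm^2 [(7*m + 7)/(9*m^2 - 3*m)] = 14*(9*m^3 + 27*m^2 - 9*m + 1)/(3*m^3*(27*m^3 - 27*m^2 + 9*m - 1))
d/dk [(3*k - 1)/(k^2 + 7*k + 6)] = (-3*k^2 + 2*k + 25)/(k^4 + 14*k^3 + 61*k^2 + 84*k + 36)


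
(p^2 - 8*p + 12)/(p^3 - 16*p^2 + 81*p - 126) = (p - 2)/(p^2 - 10*p + 21)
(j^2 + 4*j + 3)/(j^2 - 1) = (j + 3)/(j - 1)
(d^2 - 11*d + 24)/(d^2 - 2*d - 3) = (d - 8)/(d + 1)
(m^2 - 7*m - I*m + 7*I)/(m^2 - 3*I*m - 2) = (m - 7)/(m - 2*I)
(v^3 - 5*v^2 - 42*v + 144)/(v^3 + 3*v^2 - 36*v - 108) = (v^2 - 11*v + 24)/(v^2 - 3*v - 18)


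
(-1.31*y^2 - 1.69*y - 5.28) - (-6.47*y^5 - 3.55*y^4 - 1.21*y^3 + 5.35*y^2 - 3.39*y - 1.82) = 6.47*y^5 + 3.55*y^4 + 1.21*y^3 - 6.66*y^2 + 1.7*y - 3.46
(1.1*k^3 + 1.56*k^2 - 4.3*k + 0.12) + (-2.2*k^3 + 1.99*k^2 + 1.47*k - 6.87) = -1.1*k^3 + 3.55*k^2 - 2.83*k - 6.75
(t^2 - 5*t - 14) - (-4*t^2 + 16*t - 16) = 5*t^2 - 21*t + 2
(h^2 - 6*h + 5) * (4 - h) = -h^3 + 10*h^2 - 29*h + 20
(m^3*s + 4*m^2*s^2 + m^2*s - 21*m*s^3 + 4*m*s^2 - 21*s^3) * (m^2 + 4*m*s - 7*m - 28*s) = m^5*s + 8*m^4*s^2 - 6*m^4*s - 5*m^3*s^3 - 48*m^3*s^2 - 7*m^3*s - 84*m^2*s^4 + 30*m^2*s^3 - 56*m^2*s^2 + 504*m*s^4 + 35*m*s^3 + 588*s^4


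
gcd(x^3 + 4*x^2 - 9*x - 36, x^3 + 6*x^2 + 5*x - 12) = x^2 + 7*x + 12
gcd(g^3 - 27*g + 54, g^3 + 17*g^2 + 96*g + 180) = g + 6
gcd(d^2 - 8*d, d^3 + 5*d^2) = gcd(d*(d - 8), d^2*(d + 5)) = d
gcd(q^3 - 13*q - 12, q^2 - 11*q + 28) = q - 4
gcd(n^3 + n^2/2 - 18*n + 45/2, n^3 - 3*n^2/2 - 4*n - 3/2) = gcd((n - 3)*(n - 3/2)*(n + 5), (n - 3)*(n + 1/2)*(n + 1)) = n - 3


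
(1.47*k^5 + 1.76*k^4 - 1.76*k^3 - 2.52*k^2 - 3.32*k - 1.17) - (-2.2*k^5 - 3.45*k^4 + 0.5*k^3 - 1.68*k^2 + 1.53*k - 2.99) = 3.67*k^5 + 5.21*k^4 - 2.26*k^3 - 0.84*k^2 - 4.85*k + 1.82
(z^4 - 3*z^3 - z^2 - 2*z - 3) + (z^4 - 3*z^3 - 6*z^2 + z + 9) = 2*z^4 - 6*z^3 - 7*z^2 - z + 6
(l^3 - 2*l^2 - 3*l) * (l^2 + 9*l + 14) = l^5 + 7*l^4 - 7*l^3 - 55*l^2 - 42*l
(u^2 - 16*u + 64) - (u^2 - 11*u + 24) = 40 - 5*u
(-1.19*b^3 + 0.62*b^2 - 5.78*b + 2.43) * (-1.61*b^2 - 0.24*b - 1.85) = 1.9159*b^5 - 0.7126*b^4 + 11.3585*b^3 - 3.6721*b^2 + 10.1098*b - 4.4955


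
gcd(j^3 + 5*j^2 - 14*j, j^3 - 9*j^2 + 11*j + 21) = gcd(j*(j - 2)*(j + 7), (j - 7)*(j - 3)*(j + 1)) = 1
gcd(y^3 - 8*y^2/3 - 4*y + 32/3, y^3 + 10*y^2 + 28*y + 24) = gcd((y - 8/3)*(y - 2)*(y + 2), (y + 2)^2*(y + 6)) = y + 2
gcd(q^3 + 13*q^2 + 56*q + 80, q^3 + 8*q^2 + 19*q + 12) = q + 4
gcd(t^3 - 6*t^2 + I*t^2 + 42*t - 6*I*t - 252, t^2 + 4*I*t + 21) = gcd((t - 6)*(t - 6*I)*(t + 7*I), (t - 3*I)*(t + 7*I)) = t + 7*I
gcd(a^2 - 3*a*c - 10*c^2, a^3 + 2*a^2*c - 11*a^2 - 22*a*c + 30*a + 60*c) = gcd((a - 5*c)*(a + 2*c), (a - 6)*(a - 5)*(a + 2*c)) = a + 2*c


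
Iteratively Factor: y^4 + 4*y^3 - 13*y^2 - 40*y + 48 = (y + 4)*(y^3 - 13*y + 12) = (y - 3)*(y + 4)*(y^2 + 3*y - 4) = (y - 3)*(y - 1)*(y + 4)*(y + 4)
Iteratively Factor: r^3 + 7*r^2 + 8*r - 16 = (r - 1)*(r^2 + 8*r + 16) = (r - 1)*(r + 4)*(r + 4)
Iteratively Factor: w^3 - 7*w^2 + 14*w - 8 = (w - 2)*(w^2 - 5*w + 4) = (w - 2)*(w - 1)*(w - 4)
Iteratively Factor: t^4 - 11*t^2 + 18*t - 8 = (t - 2)*(t^3 + 2*t^2 - 7*t + 4) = (t - 2)*(t - 1)*(t^2 + 3*t - 4) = (t - 2)*(t - 1)^2*(t + 4)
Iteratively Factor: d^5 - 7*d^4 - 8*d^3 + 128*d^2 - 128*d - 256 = (d + 4)*(d^4 - 11*d^3 + 36*d^2 - 16*d - 64) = (d - 4)*(d + 4)*(d^3 - 7*d^2 + 8*d + 16) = (d - 4)*(d + 1)*(d + 4)*(d^2 - 8*d + 16) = (d - 4)^2*(d + 1)*(d + 4)*(d - 4)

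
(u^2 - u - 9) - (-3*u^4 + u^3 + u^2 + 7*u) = 3*u^4 - u^3 - 8*u - 9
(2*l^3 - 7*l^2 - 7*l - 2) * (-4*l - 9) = -8*l^4 + 10*l^3 + 91*l^2 + 71*l + 18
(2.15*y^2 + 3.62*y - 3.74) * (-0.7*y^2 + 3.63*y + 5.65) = -1.505*y^4 + 5.2705*y^3 + 27.9061*y^2 + 6.8768*y - 21.131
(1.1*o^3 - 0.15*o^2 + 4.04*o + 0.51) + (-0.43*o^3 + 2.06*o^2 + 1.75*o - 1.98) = 0.67*o^3 + 1.91*o^2 + 5.79*o - 1.47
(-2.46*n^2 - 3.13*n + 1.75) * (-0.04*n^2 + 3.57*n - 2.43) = 0.0984*n^4 - 8.657*n^3 - 5.2663*n^2 + 13.8534*n - 4.2525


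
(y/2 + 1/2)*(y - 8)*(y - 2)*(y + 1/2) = y^4/2 - 17*y^3/4 + 3*y^2/4 + 19*y/2 + 4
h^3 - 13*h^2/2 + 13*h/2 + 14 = (h - 4)*(h - 7/2)*(h + 1)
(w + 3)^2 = w^2 + 6*w + 9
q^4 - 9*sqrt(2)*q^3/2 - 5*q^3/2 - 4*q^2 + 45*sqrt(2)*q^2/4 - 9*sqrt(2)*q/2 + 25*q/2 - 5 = (q - 2)*(q - 1/2)*(q - 5*sqrt(2))*(q + sqrt(2)/2)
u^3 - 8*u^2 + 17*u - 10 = (u - 5)*(u - 2)*(u - 1)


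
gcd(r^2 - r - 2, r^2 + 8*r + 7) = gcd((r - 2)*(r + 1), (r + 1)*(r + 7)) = r + 1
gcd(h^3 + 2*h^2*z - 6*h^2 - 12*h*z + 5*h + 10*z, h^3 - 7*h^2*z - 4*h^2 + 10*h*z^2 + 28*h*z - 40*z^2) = 1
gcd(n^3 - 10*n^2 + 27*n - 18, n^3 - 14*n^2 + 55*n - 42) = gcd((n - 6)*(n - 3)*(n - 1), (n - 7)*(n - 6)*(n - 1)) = n^2 - 7*n + 6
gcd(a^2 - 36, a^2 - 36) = a^2 - 36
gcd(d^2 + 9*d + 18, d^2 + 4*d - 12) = d + 6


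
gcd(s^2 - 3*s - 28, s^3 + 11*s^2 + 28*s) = s + 4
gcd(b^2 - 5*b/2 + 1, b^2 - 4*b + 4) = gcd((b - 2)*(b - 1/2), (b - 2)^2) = b - 2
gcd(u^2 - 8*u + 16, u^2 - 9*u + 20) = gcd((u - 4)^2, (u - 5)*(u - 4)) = u - 4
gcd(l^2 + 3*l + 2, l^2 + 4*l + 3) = l + 1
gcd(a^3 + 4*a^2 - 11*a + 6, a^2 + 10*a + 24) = a + 6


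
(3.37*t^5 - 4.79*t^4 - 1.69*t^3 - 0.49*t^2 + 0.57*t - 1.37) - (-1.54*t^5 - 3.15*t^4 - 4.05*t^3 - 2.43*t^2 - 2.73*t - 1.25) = 4.91*t^5 - 1.64*t^4 + 2.36*t^3 + 1.94*t^2 + 3.3*t - 0.12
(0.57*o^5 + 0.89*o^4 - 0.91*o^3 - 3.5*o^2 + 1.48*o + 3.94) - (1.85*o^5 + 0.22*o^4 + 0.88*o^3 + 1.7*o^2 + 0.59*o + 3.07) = -1.28*o^5 + 0.67*o^4 - 1.79*o^3 - 5.2*o^2 + 0.89*o + 0.87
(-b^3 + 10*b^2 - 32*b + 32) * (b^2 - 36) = -b^5 + 10*b^4 + 4*b^3 - 328*b^2 + 1152*b - 1152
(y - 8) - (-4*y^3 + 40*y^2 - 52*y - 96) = 4*y^3 - 40*y^2 + 53*y + 88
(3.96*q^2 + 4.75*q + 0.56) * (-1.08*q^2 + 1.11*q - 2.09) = -4.2768*q^4 - 0.734400000000001*q^3 - 3.6087*q^2 - 9.3059*q - 1.1704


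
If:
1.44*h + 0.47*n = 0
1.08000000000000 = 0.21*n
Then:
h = -1.68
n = 5.14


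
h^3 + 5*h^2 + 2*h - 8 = (h - 1)*(h + 2)*(h + 4)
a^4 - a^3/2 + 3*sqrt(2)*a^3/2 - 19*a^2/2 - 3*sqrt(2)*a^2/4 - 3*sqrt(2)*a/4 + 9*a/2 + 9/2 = (a - 1)*(a + 1/2)*(a - 3*sqrt(2)/2)*(a + 3*sqrt(2))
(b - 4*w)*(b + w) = b^2 - 3*b*w - 4*w^2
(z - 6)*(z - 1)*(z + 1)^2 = z^4 - 5*z^3 - 7*z^2 + 5*z + 6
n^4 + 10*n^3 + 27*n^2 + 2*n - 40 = (n - 1)*(n + 2)*(n + 4)*(n + 5)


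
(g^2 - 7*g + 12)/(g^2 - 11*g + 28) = (g - 3)/(g - 7)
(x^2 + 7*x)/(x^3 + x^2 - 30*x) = (x + 7)/(x^2 + x - 30)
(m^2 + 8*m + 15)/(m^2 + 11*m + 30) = (m + 3)/(m + 6)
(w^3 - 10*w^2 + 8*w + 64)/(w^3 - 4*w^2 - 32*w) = (w^2 - 2*w - 8)/(w*(w + 4))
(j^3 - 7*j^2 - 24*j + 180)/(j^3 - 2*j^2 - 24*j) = (j^2 - j - 30)/(j*(j + 4))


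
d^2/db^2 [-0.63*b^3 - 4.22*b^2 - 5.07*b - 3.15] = -3.78*b - 8.44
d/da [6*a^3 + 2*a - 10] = 18*a^2 + 2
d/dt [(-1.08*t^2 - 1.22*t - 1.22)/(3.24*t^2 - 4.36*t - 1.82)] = (8.6616*t^2 + 11.8368*t - 3.0988)/(10.4976*t^4 - 28.2528*t^3 + 7.216*t^2 + 15.8704*t + 3.3124)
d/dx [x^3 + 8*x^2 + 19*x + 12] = 3*x^2 + 16*x + 19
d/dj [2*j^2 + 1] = 4*j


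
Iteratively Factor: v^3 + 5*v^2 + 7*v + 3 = (v + 1)*(v^2 + 4*v + 3) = (v + 1)*(v + 3)*(v + 1)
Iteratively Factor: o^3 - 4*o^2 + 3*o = (o - 1)*(o^2 - 3*o) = (o - 3)*(o - 1)*(o)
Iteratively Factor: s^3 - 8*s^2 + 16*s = (s - 4)*(s^2 - 4*s) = s*(s - 4)*(s - 4)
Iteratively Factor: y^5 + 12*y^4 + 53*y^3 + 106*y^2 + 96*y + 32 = (y + 4)*(y^4 + 8*y^3 + 21*y^2 + 22*y + 8) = (y + 4)^2*(y^3 + 4*y^2 + 5*y + 2) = (y + 1)*(y + 4)^2*(y^2 + 3*y + 2) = (y + 1)*(y + 2)*(y + 4)^2*(y + 1)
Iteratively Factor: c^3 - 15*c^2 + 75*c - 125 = (c - 5)*(c^2 - 10*c + 25) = (c - 5)^2*(c - 5)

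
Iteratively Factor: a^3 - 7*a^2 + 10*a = (a - 5)*(a^2 - 2*a) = a*(a - 5)*(a - 2)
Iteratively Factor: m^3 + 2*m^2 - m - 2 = (m - 1)*(m^2 + 3*m + 2) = (m - 1)*(m + 2)*(m + 1)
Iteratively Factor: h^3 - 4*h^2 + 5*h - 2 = (h - 1)*(h^2 - 3*h + 2) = (h - 1)^2*(h - 2)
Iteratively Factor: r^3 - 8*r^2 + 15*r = (r)*(r^2 - 8*r + 15) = r*(r - 5)*(r - 3)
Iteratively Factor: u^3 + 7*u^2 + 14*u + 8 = (u + 4)*(u^2 + 3*u + 2) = (u + 1)*(u + 4)*(u + 2)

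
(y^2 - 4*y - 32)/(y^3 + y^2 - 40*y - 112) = (y - 8)/(y^2 - 3*y - 28)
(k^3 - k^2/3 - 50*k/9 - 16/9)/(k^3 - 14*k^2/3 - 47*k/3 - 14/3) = (k - 8/3)/(k - 7)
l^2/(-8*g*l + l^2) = -l/(8*g - l)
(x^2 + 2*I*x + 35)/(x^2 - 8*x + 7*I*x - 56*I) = (x - 5*I)/(x - 8)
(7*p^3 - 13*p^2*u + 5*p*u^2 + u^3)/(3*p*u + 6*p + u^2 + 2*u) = (7*p^3 - 13*p^2*u + 5*p*u^2 + u^3)/(3*p*u + 6*p + u^2 + 2*u)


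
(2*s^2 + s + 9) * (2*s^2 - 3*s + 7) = 4*s^4 - 4*s^3 + 29*s^2 - 20*s + 63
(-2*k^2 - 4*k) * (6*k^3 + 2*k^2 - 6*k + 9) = -12*k^5 - 28*k^4 + 4*k^3 + 6*k^2 - 36*k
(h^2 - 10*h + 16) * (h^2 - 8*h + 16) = h^4 - 18*h^3 + 112*h^2 - 288*h + 256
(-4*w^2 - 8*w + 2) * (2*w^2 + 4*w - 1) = -8*w^4 - 32*w^3 - 24*w^2 + 16*w - 2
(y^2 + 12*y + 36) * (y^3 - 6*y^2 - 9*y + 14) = y^5 + 6*y^4 - 45*y^3 - 310*y^2 - 156*y + 504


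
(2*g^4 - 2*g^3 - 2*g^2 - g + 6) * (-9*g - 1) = -18*g^5 + 16*g^4 + 20*g^3 + 11*g^2 - 53*g - 6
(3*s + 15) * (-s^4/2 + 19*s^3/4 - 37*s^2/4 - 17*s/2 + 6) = -3*s^5/2 + 27*s^4/4 + 87*s^3/2 - 657*s^2/4 - 219*s/2 + 90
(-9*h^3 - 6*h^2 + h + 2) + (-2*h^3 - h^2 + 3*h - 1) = -11*h^3 - 7*h^2 + 4*h + 1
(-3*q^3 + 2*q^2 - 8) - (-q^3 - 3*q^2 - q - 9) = -2*q^3 + 5*q^2 + q + 1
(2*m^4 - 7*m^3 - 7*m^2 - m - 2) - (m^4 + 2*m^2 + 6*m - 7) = m^4 - 7*m^3 - 9*m^2 - 7*m + 5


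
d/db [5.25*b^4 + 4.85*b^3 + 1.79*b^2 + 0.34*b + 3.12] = 21.0*b^3 + 14.55*b^2 + 3.58*b + 0.34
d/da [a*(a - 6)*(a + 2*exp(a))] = 2*a^2*exp(a) + 3*a^2 - 8*a*exp(a) - 12*a - 12*exp(a)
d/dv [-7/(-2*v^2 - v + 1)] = 7*(-4*v - 1)/(2*v^2 + v - 1)^2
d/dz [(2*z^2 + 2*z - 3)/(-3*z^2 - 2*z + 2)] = 2*(z^2 - 5*z - 1)/(9*z^4 + 12*z^3 - 8*z^2 - 8*z + 4)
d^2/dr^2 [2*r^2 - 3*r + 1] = 4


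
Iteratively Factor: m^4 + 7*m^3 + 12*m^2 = (m + 4)*(m^3 + 3*m^2) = m*(m + 4)*(m^2 + 3*m) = m*(m + 3)*(m + 4)*(m)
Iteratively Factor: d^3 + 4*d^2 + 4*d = (d + 2)*(d^2 + 2*d) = (d + 2)^2*(d)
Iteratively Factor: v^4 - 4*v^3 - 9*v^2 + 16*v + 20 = (v + 1)*(v^3 - 5*v^2 - 4*v + 20) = (v + 1)*(v + 2)*(v^2 - 7*v + 10) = (v - 2)*(v + 1)*(v + 2)*(v - 5)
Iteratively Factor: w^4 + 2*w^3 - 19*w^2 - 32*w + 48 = (w - 1)*(w^3 + 3*w^2 - 16*w - 48) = (w - 4)*(w - 1)*(w^2 + 7*w + 12) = (w - 4)*(w - 1)*(w + 3)*(w + 4)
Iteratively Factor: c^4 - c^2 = (c - 1)*(c^3 + c^2) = (c - 1)*(c + 1)*(c^2) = c*(c - 1)*(c + 1)*(c)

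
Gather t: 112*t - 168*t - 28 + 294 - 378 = -56*t - 112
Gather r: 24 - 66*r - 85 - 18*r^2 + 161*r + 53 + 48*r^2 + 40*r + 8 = 30*r^2 + 135*r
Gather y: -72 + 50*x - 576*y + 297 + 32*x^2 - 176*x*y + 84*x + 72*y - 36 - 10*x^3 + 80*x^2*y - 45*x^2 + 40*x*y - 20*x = -10*x^3 - 13*x^2 + 114*x + y*(80*x^2 - 136*x - 504) + 189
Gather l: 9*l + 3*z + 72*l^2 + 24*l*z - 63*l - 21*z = 72*l^2 + l*(24*z - 54) - 18*z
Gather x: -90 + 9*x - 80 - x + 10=8*x - 160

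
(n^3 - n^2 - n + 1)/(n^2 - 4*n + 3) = (n^2 - 1)/(n - 3)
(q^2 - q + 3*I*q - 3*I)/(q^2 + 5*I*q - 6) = (q - 1)/(q + 2*I)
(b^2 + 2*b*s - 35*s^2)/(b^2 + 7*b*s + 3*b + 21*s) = (b - 5*s)/(b + 3)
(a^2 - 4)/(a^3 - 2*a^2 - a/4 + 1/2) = 4*(a + 2)/(4*a^2 - 1)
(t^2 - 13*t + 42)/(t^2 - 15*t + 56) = (t - 6)/(t - 8)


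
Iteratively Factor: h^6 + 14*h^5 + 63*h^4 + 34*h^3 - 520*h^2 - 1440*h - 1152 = (h + 4)*(h^5 + 10*h^4 + 23*h^3 - 58*h^2 - 288*h - 288) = (h + 4)^2*(h^4 + 6*h^3 - h^2 - 54*h - 72) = (h + 4)^3*(h^3 + 2*h^2 - 9*h - 18) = (h + 3)*(h + 4)^3*(h^2 - h - 6) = (h + 2)*(h + 3)*(h + 4)^3*(h - 3)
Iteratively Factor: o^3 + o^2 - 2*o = (o)*(o^2 + o - 2) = o*(o + 2)*(o - 1)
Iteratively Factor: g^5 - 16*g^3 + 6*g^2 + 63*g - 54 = (g - 1)*(g^4 + g^3 - 15*g^2 - 9*g + 54) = (g - 2)*(g - 1)*(g^3 + 3*g^2 - 9*g - 27) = (g - 2)*(g - 1)*(g + 3)*(g^2 - 9) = (g - 3)*(g - 2)*(g - 1)*(g + 3)*(g + 3)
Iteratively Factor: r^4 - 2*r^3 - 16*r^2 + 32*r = (r - 4)*(r^3 + 2*r^2 - 8*r) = r*(r - 4)*(r^2 + 2*r - 8) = r*(r - 4)*(r - 2)*(r + 4)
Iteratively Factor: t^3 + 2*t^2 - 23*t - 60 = (t + 4)*(t^2 - 2*t - 15) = (t - 5)*(t + 4)*(t + 3)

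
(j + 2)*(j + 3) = j^2 + 5*j + 6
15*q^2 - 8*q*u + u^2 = (-5*q + u)*(-3*q + u)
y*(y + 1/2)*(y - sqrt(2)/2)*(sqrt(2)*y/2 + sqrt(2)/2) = sqrt(2)*y^4/2 - y^3/2 + 3*sqrt(2)*y^3/4 - 3*y^2/4 + sqrt(2)*y^2/4 - y/4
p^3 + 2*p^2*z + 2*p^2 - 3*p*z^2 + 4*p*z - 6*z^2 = (p + 2)*(p - z)*(p + 3*z)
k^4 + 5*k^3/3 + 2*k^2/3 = k^2*(k + 2/3)*(k + 1)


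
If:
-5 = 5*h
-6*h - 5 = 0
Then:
No Solution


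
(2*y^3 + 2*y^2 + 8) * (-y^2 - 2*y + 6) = -2*y^5 - 6*y^4 + 8*y^3 + 4*y^2 - 16*y + 48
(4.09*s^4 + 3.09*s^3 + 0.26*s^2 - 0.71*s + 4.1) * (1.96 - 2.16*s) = -8.8344*s^5 + 1.342*s^4 + 5.4948*s^3 + 2.0432*s^2 - 10.2476*s + 8.036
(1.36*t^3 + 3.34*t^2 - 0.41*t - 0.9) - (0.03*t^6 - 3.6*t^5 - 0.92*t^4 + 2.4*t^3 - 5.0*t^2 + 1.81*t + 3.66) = -0.03*t^6 + 3.6*t^5 + 0.92*t^4 - 1.04*t^3 + 8.34*t^2 - 2.22*t - 4.56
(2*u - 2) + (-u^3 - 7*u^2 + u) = -u^3 - 7*u^2 + 3*u - 2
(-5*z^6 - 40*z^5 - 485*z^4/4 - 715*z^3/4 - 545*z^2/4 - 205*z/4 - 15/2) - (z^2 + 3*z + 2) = -5*z^6 - 40*z^5 - 485*z^4/4 - 715*z^3/4 - 549*z^2/4 - 217*z/4 - 19/2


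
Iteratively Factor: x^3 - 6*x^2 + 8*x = (x - 4)*(x^2 - 2*x) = x*(x - 4)*(x - 2)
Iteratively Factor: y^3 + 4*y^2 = (y + 4)*(y^2) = y*(y + 4)*(y)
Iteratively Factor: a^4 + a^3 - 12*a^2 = (a)*(a^3 + a^2 - 12*a) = a*(a + 4)*(a^2 - 3*a) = a^2*(a + 4)*(a - 3)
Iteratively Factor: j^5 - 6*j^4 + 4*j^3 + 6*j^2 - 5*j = (j)*(j^4 - 6*j^3 + 4*j^2 + 6*j - 5) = j*(j + 1)*(j^3 - 7*j^2 + 11*j - 5) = j*(j - 1)*(j + 1)*(j^2 - 6*j + 5) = j*(j - 5)*(j - 1)*(j + 1)*(j - 1)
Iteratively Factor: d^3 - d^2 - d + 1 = (d - 1)*(d^2 - 1) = (d - 1)*(d + 1)*(d - 1)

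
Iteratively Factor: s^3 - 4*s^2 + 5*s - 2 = (s - 2)*(s^2 - 2*s + 1) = (s - 2)*(s - 1)*(s - 1)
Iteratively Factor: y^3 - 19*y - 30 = (y + 2)*(y^2 - 2*y - 15) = (y - 5)*(y + 2)*(y + 3)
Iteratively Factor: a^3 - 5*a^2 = (a - 5)*(a^2) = a*(a - 5)*(a)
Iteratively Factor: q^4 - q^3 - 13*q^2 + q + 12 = (q + 3)*(q^3 - 4*q^2 - q + 4) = (q - 1)*(q + 3)*(q^2 - 3*q - 4) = (q - 4)*(q - 1)*(q + 3)*(q + 1)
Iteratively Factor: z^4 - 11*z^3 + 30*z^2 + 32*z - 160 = (z - 4)*(z^3 - 7*z^2 + 2*z + 40) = (z - 4)^2*(z^2 - 3*z - 10) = (z - 5)*(z - 4)^2*(z + 2)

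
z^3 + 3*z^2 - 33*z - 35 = (z - 5)*(z + 1)*(z + 7)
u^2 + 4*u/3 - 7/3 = (u - 1)*(u + 7/3)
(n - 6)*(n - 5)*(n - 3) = n^3 - 14*n^2 + 63*n - 90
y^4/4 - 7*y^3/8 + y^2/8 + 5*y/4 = y*(y/4 + 1/4)*(y - 5/2)*(y - 2)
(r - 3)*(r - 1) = r^2 - 4*r + 3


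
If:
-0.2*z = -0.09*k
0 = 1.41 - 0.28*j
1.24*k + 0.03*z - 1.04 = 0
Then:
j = 5.04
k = 0.83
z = 0.37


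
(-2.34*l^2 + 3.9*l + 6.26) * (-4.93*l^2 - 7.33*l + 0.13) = 11.5362*l^4 - 2.0748*l^3 - 59.753*l^2 - 45.3788*l + 0.8138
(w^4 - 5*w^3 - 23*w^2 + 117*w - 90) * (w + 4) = w^5 - w^4 - 43*w^3 + 25*w^2 + 378*w - 360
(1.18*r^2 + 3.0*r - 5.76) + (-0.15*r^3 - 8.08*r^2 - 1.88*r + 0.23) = -0.15*r^3 - 6.9*r^2 + 1.12*r - 5.53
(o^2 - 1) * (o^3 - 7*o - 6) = o^5 - 8*o^3 - 6*o^2 + 7*o + 6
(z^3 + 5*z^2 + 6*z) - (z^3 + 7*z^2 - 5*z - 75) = -2*z^2 + 11*z + 75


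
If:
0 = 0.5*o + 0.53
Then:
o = -1.06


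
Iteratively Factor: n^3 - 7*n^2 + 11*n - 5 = (n - 1)*(n^2 - 6*n + 5) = (n - 1)^2*(n - 5)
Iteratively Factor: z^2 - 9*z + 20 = (z - 4)*(z - 5)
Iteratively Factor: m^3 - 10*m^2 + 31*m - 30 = (m - 3)*(m^2 - 7*m + 10) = (m - 5)*(m - 3)*(m - 2)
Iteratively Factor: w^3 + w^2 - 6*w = (w + 3)*(w^2 - 2*w) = (w - 2)*(w + 3)*(w)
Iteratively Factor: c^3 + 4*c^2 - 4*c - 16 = (c + 2)*(c^2 + 2*c - 8) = (c - 2)*(c + 2)*(c + 4)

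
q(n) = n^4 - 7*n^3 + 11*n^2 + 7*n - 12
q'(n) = 4*n^3 - 21*n^2 + 22*n + 7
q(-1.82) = 64.87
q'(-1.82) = -126.71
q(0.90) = -1.24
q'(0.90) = 12.71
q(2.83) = 1.39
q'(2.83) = -8.27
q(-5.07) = 1808.27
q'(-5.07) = -1165.64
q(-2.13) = 111.22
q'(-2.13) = -173.79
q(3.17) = -1.28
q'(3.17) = -6.87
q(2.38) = 4.68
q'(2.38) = -5.67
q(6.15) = 249.38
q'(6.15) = 278.46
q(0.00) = -12.00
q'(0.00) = 7.00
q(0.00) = -12.00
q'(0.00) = 7.00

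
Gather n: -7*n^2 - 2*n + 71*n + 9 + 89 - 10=-7*n^2 + 69*n + 88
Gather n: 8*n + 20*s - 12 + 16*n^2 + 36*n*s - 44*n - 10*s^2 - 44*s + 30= 16*n^2 + n*(36*s - 36) - 10*s^2 - 24*s + 18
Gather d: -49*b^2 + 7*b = -49*b^2 + 7*b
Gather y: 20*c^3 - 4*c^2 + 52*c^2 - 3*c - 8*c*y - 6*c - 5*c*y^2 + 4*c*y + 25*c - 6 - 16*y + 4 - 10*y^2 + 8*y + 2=20*c^3 + 48*c^2 + 16*c + y^2*(-5*c - 10) + y*(-4*c - 8)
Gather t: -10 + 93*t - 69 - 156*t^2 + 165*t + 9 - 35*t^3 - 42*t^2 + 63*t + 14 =-35*t^3 - 198*t^2 + 321*t - 56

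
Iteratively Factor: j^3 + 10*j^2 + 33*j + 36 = (j + 3)*(j^2 + 7*j + 12) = (j + 3)*(j + 4)*(j + 3)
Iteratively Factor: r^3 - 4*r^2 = (r)*(r^2 - 4*r) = r^2*(r - 4)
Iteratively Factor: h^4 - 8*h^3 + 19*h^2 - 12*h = (h)*(h^3 - 8*h^2 + 19*h - 12) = h*(h - 4)*(h^2 - 4*h + 3) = h*(h - 4)*(h - 3)*(h - 1)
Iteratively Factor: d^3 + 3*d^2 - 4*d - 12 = (d - 2)*(d^2 + 5*d + 6) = (d - 2)*(d + 3)*(d + 2)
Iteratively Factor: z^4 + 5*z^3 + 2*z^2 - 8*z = (z - 1)*(z^3 + 6*z^2 + 8*z) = (z - 1)*(z + 2)*(z^2 + 4*z) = z*(z - 1)*(z + 2)*(z + 4)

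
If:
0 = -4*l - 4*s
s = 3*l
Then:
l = 0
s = 0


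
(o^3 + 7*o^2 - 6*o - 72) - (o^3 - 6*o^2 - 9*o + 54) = 13*o^2 + 3*o - 126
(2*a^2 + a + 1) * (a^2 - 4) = 2*a^4 + a^3 - 7*a^2 - 4*a - 4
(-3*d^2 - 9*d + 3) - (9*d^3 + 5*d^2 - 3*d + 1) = -9*d^3 - 8*d^2 - 6*d + 2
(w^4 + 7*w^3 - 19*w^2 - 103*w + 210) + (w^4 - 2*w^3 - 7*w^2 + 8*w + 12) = 2*w^4 + 5*w^3 - 26*w^2 - 95*w + 222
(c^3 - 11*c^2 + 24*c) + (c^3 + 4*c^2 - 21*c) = 2*c^3 - 7*c^2 + 3*c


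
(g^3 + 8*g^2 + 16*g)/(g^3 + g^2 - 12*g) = (g + 4)/(g - 3)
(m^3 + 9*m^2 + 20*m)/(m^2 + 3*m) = (m^2 + 9*m + 20)/(m + 3)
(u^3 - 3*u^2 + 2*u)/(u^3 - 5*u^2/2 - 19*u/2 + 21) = 2*u*(u - 1)/(2*u^2 - u - 21)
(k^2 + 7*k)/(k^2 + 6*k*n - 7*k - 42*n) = k*(k + 7)/(k^2 + 6*k*n - 7*k - 42*n)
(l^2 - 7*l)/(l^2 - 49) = l/(l + 7)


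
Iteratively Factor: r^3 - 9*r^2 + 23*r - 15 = (r - 3)*(r^2 - 6*r + 5) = (r - 5)*(r - 3)*(r - 1)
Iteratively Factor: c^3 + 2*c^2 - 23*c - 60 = (c - 5)*(c^2 + 7*c + 12) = (c - 5)*(c + 3)*(c + 4)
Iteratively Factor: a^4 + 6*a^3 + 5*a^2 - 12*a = (a - 1)*(a^3 + 7*a^2 + 12*a) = a*(a - 1)*(a^2 + 7*a + 12) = a*(a - 1)*(a + 4)*(a + 3)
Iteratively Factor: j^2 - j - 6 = (j - 3)*(j + 2)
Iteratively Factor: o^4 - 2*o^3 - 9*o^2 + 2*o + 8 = (o - 1)*(o^3 - o^2 - 10*o - 8) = (o - 1)*(o + 1)*(o^2 - 2*o - 8) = (o - 4)*(o - 1)*(o + 1)*(o + 2)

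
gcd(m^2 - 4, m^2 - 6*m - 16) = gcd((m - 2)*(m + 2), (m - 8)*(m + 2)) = m + 2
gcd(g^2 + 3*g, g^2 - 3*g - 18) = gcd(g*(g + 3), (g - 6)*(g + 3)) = g + 3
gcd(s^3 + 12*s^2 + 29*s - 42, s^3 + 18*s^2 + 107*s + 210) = s^2 + 13*s + 42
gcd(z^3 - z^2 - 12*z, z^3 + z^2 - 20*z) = z^2 - 4*z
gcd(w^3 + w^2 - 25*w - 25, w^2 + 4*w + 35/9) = 1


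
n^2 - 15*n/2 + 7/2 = (n - 7)*(n - 1/2)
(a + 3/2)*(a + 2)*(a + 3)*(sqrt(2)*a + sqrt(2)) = sqrt(2)*a^4 + 15*sqrt(2)*a^3/2 + 20*sqrt(2)*a^2 + 45*sqrt(2)*a/2 + 9*sqrt(2)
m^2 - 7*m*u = m*(m - 7*u)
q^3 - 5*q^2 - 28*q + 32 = (q - 8)*(q - 1)*(q + 4)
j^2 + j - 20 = (j - 4)*(j + 5)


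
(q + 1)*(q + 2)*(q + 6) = q^3 + 9*q^2 + 20*q + 12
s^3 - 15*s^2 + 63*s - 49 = (s - 7)^2*(s - 1)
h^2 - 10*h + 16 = (h - 8)*(h - 2)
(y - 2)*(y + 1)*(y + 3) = y^3 + 2*y^2 - 5*y - 6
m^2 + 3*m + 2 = (m + 1)*(m + 2)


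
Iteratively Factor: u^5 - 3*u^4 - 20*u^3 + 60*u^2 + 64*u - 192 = (u + 2)*(u^4 - 5*u^3 - 10*u^2 + 80*u - 96) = (u + 2)*(u + 4)*(u^3 - 9*u^2 + 26*u - 24) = (u - 3)*(u + 2)*(u + 4)*(u^2 - 6*u + 8) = (u - 4)*(u - 3)*(u + 2)*(u + 4)*(u - 2)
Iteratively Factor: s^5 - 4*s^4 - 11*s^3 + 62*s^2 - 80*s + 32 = (s - 1)*(s^4 - 3*s^3 - 14*s^2 + 48*s - 32) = (s - 1)*(s + 4)*(s^3 - 7*s^2 + 14*s - 8) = (s - 1)^2*(s + 4)*(s^2 - 6*s + 8) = (s - 4)*(s - 1)^2*(s + 4)*(s - 2)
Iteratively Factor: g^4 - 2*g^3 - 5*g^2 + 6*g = (g + 2)*(g^3 - 4*g^2 + 3*g) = (g - 3)*(g + 2)*(g^2 - g) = (g - 3)*(g - 1)*(g + 2)*(g)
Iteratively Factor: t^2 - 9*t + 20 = (t - 5)*(t - 4)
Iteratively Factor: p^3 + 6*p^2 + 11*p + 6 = (p + 1)*(p^2 + 5*p + 6) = (p + 1)*(p + 2)*(p + 3)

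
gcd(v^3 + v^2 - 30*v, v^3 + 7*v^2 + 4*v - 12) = v + 6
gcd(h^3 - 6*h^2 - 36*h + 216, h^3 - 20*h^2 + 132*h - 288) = h^2 - 12*h + 36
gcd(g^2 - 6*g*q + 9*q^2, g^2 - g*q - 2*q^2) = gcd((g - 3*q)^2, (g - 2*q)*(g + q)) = 1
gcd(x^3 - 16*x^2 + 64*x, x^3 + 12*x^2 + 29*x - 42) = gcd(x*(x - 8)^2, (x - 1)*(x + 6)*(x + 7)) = 1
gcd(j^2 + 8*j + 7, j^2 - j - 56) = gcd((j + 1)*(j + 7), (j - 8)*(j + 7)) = j + 7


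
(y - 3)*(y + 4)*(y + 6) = y^3 + 7*y^2 - 6*y - 72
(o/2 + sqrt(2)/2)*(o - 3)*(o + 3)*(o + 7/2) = o^4/2 + sqrt(2)*o^3/2 + 7*o^3/4 - 9*o^2/2 + 7*sqrt(2)*o^2/4 - 63*o/4 - 9*sqrt(2)*o/2 - 63*sqrt(2)/4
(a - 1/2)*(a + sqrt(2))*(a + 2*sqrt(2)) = a^3 - a^2/2 + 3*sqrt(2)*a^2 - 3*sqrt(2)*a/2 + 4*a - 2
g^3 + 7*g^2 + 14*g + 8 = (g + 1)*(g + 2)*(g + 4)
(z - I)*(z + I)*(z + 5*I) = z^3 + 5*I*z^2 + z + 5*I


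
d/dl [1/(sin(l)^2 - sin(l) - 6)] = (1 - 2*sin(l))*cos(l)/(sin(l) + cos(l)^2 + 5)^2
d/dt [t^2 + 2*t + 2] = 2*t + 2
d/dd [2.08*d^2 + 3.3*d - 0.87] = 4.16*d + 3.3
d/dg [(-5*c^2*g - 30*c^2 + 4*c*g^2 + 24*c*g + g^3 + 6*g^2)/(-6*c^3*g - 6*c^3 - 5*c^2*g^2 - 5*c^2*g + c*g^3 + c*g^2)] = ((5*c^2 - 8*c*g - 24*c - 3*g^2 - 12*g)*(6*c^2*g + 6*c^2 + 5*c*g^2 + 5*c*g - g^3 - g^2) + (6*c^2 + 10*c*g + 5*c - 3*g^2 - 2*g)*(-5*c^2*g - 30*c^2 + 4*c*g^2 + 24*c*g + g^3 + 6*g^2))/(c*(6*c^2*g + 6*c^2 + 5*c*g^2 + 5*c*g - g^3 - g^2)^2)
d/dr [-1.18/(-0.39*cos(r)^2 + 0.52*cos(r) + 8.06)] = (0.9204*cos(r) - 0.6136)*sin(r)/(-0.39*cos(r)^2 + 0.52*cos(r) + 8.06)^2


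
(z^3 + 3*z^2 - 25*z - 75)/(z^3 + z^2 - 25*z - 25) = (z + 3)/(z + 1)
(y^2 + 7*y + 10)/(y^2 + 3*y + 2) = (y + 5)/(y + 1)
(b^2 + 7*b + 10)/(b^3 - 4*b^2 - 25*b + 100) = (b + 2)/(b^2 - 9*b + 20)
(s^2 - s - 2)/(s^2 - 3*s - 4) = (s - 2)/(s - 4)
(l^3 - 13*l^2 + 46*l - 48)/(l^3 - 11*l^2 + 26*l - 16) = (l - 3)/(l - 1)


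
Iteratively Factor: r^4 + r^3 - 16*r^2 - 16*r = (r)*(r^3 + r^2 - 16*r - 16) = r*(r + 4)*(r^2 - 3*r - 4) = r*(r - 4)*(r + 4)*(r + 1)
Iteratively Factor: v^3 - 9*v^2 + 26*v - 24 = (v - 2)*(v^2 - 7*v + 12) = (v - 4)*(v - 2)*(v - 3)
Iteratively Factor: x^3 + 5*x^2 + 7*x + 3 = (x + 1)*(x^2 + 4*x + 3) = (x + 1)^2*(x + 3)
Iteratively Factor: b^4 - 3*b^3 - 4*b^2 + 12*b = (b - 3)*(b^3 - 4*b) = (b - 3)*(b + 2)*(b^2 - 2*b) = b*(b - 3)*(b + 2)*(b - 2)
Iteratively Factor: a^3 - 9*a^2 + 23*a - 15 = (a - 1)*(a^2 - 8*a + 15) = (a - 3)*(a - 1)*(a - 5)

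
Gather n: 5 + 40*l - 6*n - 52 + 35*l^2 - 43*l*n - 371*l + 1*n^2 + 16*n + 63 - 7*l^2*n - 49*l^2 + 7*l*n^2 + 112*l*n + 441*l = -14*l^2 + 110*l + n^2*(7*l + 1) + n*(-7*l^2 + 69*l + 10) + 16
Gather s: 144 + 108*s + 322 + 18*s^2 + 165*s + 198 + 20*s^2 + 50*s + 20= 38*s^2 + 323*s + 684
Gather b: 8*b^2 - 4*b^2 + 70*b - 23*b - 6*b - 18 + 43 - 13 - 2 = 4*b^2 + 41*b + 10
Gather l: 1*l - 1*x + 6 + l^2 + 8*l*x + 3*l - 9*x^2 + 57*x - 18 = l^2 + l*(8*x + 4) - 9*x^2 + 56*x - 12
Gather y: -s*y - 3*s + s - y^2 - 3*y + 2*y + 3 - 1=-2*s - y^2 + y*(-s - 1) + 2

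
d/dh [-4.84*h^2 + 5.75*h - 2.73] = 5.75 - 9.68*h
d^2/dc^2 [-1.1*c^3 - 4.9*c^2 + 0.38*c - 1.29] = -6.6*c - 9.8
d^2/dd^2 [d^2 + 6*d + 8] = 2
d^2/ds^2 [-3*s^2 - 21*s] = -6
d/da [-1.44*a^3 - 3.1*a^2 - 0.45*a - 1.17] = -4.32*a^2 - 6.2*a - 0.45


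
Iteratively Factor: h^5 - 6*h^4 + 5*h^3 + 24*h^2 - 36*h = (h + 2)*(h^4 - 8*h^3 + 21*h^2 - 18*h) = h*(h + 2)*(h^3 - 8*h^2 + 21*h - 18) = h*(h - 2)*(h + 2)*(h^2 - 6*h + 9) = h*(h - 3)*(h - 2)*(h + 2)*(h - 3)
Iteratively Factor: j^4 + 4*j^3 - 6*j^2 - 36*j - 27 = (j + 3)*(j^3 + j^2 - 9*j - 9) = (j + 3)^2*(j^2 - 2*j - 3) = (j - 3)*(j + 3)^2*(j + 1)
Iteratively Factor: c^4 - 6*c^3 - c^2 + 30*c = (c - 3)*(c^3 - 3*c^2 - 10*c) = c*(c - 3)*(c^2 - 3*c - 10) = c*(c - 3)*(c + 2)*(c - 5)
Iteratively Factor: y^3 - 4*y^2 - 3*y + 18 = (y + 2)*(y^2 - 6*y + 9) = (y - 3)*(y + 2)*(y - 3)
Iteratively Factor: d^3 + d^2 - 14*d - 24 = (d + 2)*(d^2 - d - 12) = (d - 4)*(d + 2)*(d + 3)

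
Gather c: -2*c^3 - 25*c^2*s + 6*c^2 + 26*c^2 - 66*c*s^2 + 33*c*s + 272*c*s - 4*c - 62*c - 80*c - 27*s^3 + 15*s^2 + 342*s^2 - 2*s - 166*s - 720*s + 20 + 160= -2*c^3 + c^2*(32 - 25*s) + c*(-66*s^2 + 305*s - 146) - 27*s^3 + 357*s^2 - 888*s + 180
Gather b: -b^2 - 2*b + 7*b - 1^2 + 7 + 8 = -b^2 + 5*b + 14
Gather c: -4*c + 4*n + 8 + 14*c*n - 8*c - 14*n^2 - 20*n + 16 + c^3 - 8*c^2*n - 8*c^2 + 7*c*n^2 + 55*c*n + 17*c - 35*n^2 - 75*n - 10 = c^3 + c^2*(-8*n - 8) + c*(7*n^2 + 69*n + 5) - 49*n^2 - 91*n + 14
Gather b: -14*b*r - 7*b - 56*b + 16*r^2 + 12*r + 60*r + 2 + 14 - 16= b*(-14*r - 63) + 16*r^2 + 72*r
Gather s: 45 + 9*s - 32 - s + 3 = 8*s + 16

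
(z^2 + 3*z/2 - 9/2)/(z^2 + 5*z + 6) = (z - 3/2)/(z + 2)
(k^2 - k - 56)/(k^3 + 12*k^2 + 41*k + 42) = (k - 8)/(k^2 + 5*k + 6)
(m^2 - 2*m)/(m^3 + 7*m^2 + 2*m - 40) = m/(m^2 + 9*m + 20)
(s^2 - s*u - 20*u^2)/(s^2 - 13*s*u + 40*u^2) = (s + 4*u)/(s - 8*u)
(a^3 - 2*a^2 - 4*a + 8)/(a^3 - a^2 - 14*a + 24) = (a^2 - 4)/(a^2 + a - 12)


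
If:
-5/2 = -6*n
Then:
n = 5/12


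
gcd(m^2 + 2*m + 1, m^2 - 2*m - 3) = m + 1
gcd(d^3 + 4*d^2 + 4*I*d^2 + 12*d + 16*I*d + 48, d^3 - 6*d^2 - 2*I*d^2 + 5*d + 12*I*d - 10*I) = d - 2*I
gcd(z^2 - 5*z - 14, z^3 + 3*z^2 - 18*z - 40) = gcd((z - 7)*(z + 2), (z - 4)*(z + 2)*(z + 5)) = z + 2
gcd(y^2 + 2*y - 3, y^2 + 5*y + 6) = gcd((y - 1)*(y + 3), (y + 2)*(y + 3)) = y + 3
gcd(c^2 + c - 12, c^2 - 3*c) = c - 3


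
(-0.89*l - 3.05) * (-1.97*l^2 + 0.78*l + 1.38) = 1.7533*l^3 + 5.3143*l^2 - 3.6072*l - 4.209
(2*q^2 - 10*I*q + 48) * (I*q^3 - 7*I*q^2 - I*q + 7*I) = 2*I*q^5 + 10*q^4 - 14*I*q^4 - 70*q^3 + 46*I*q^3 - 10*q^2 - 322*I*q^2 + 70*q - 48*I*q + 336*I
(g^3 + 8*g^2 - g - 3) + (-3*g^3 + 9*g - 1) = -2*g^3 + 8*g^2 + 8*g - 4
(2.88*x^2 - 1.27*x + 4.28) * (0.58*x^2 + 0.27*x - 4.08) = 1.6704*x^4 + 0.0410000000000001*x^3 - 9.6109*x^2 + 6.3372*x - 17.4624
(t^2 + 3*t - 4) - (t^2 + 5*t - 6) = 2 - 2*t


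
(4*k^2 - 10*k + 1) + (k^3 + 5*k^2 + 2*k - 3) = k^3 + 9*k^2 - 8*k - 2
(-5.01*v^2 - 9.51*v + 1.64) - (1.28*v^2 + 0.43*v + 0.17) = -6.29*v^2 - 9.94*v + 1.47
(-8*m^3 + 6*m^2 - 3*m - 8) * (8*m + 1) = -64*m^4 + 40*m^3 - 18*m^2 - 67*m - 8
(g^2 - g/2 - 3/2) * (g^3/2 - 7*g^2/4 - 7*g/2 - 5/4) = g^5/2 - 2*g^4 - 27*g^3/8 + 25*g^2/8 + 47*g/8 + 15/8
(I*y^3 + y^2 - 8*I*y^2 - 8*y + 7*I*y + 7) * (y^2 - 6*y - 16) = I*y^5 + y^4 - 14*I*y^4 - 14*y^3 + 39*I*y^3 + 39*y^2 + 86*I*y^2 + 86*y - 112*I*y - 112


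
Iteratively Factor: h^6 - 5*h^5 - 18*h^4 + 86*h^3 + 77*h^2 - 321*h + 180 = (h + 3)*(h^5 - 8*h^4 + 6*h^3 + 68*h^2 - 127*h + 60) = (h + 3)^2*(h^4 - 11*h^3 + 39*h^2 - 49*h + 20) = (h - 5)*(h + 3)^2*(h^3 - 6*h^2 + 9*h - 4) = (h - 5)*(h - 4)*(h + 3)^2*(h^2 - 2*h + 1) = (h - 5)*(h - 4)*(h - 1)*(h + 3)^2*(h - 1)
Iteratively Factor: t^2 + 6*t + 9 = (t + 3)*(t + 3)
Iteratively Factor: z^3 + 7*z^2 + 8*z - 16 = (z + 4)*(z^2 + 3*z - 4) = (z + 4)^2*(z - 1)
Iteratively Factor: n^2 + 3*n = (n)*(n + 3)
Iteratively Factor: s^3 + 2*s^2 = (s)*(s^2 + 2*s) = s^2*(s + 2)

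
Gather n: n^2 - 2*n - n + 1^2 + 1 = n^2 - 3*n + 2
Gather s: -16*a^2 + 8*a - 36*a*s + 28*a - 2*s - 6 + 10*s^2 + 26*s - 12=-16*a^2 + 36*a + 10*s^2 + s*(24 - 36*a) - 18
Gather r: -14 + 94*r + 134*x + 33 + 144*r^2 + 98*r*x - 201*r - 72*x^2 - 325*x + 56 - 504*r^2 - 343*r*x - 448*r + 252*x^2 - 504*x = -360*r^2 + r*(-245*x - 555) + 180*x^2 - 695*x + 75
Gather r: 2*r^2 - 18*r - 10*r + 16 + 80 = 2*r^2 - 28*r + 96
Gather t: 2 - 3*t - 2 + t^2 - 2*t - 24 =t^2 - 5*t - 24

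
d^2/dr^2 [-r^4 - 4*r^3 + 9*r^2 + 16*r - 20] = -12*r^2 - 24*r + 18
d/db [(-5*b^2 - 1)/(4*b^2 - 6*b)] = (15*b^2 + 4*b - 3)/(2*b^2*(4*b^2 - 12*b + 9))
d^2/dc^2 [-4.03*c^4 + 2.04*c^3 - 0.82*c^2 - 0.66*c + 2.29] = -48.36*c^2 + 12.24*c - 1.64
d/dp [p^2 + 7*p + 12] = 2*p + 7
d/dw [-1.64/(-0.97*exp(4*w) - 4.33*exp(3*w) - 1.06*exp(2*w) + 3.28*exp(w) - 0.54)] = (-6.3632*exp(3*w) - 21.3036*exp(2*w) - 3.4768*exp(w) + 5.3792)*exp(w)/(0.97*exp(4*w) + 4.33*exp(3*w) + 1.06*exp(2*w) - 3.28*exp(w) + 0.54)^2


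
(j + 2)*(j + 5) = j^2 + 7*j + 10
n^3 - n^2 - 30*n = n*(n - 6)*(n + 5)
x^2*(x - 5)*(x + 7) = x^4 + 2*x^3 - 35*x^2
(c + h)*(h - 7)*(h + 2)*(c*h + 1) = c^2*h^3 - 5*c^2*h^2 - 14*c^2*h + c*h^4 - 5*c*h^3 - 13*c*h^2 - 5*c*h - 14*c + h^3 - 5*h^2 - 14*h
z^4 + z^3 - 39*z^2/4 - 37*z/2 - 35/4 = (z - 7/2)*(z + 1)^2*(z + 5/2)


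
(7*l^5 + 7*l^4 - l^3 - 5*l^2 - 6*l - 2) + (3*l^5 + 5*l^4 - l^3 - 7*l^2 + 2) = 10*l^5 + 12*l^4 - 2*l^3 - 12*l^2 - 6*l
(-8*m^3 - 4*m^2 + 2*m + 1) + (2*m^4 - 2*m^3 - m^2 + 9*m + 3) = 2*m^4 - 10*m^3 - 5*m^2 + 11*m + 4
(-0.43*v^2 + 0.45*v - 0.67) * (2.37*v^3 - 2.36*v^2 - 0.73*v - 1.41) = -1.0191*v^5 + 2.0813*v^4 - 2.336*v^3 + 1.859*v^2 - 0.1454*v + 0.9447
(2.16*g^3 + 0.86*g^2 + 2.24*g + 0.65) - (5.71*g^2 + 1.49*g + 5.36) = 2.16*g^3 - 4.85*g^2 + 0.75*g - 4.71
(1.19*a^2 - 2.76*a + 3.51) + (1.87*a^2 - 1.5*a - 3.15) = 3.06*a^2 - 4.26*a + 0.36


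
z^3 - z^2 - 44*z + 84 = (z - 6)*(z - 2)*(z + 7)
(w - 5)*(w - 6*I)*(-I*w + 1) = -I*w^3 - 5*w^2 + 5*I*w^2 + 25*w - 6*I*w + 30*I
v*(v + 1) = v^2 + v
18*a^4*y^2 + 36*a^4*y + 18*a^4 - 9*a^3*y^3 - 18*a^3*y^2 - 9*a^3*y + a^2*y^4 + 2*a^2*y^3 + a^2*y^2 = (-6*a + y)*(-3*a + y)*(a*y + a)^2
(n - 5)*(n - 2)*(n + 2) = n^3 - 5*n^2 - 4*n + 20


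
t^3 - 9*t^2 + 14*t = t*(t - 7)*(t - 2)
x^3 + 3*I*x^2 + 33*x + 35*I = (x - 5*I)*(x + I)*(x + 7*I)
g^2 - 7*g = g*(g - 7)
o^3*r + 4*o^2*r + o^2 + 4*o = o*(o + 4)*(o*r + 1)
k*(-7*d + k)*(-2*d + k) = 14*d^2*k - 9*d*k^2 + k^3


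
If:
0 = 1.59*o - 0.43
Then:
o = 0.27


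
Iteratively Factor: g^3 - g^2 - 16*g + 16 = (g - 1)*(g^2 - 16) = (g - 4)*(g - 1)*(g + 4)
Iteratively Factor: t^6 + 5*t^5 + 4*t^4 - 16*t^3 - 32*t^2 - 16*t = (t)*(t^5 + 5*t^4 + 4*t^3 - 16*t^2 - 32*t - 16) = t*(t + 2)*(t^4 + 3*t^3 - 2*t^2 - 12*t - 8) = t*(t + 1)*(t + 2)*(t^3 + 2*t^2 - 4*t - 8) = t*(t - 2)*(t + 1)*(t + 2)*(t^2 + 4*t + 4) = t*(t - 2)*(t + 1)*(t + 2)^2*(t + 2)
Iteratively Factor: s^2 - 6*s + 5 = (s - 5)*(s - 1)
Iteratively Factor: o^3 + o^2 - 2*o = (o - 1)*(o^2 + 2*o) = o*(o - 1)*(o + 2)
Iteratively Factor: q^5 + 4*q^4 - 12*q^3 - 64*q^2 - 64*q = (q + 4)*(q^4 - 12*q^2 - 16*q) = (q - 4)*(q + 4)*(q^3 + 4*q^2 + 4*q) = (q - 4)*(q + 2)*(q + 4)*(q^2 + 2*q) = q*(q - 4)*(q + 2)*(q + 4)*(q + 2)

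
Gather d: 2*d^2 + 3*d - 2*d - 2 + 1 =2*d^2 + d - 1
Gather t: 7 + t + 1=t + 8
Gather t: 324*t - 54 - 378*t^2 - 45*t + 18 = -378*t^2 + 279*t - 36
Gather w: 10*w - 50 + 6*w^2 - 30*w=6*w^2 - 20*w - 50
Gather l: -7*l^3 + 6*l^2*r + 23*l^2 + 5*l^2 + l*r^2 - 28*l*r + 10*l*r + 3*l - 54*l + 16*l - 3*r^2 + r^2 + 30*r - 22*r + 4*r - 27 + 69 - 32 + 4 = -7*l^3 + l^2*(6*r + 28) + l*(r^2 - 18*r - 35) - 2*r^2 + 12*r + 14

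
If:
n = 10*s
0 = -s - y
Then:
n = -10*y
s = -y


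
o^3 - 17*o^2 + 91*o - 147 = (o - 7)^2*(o - 3)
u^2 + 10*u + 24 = (u + 4)*(u + 6)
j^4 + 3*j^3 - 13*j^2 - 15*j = j*(j - 3)*(j + 1)*(j + 5)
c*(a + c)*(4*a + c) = 4*a^2*c + 5*a*c^2 + c^3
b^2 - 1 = (b - 1)*(b + 1)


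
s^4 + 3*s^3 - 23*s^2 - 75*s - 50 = (s - 5)*(s + 1)*(s + 2)*(s + 5)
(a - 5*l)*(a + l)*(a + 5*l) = a^3 + a^2*l - 25*a*l^2 - 25*l^3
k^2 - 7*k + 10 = (k - 5)*(k - 2)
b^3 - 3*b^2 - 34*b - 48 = (b - 8)*(b + 2)*(b + 3)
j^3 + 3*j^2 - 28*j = j*(j - 4)*(j + 7)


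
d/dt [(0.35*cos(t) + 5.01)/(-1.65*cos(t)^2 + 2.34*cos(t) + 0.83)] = (-0.5775*cos(t)^2 - 16.533*cos(t) + 11.4329)*sin(t)/(2.7225*cos(t)^4 - 7.722*cos(t)^3 + 2.7366*cos(t)^2 + 3.8844*cos(t) + 0.6889)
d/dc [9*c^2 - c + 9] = 18*c - 1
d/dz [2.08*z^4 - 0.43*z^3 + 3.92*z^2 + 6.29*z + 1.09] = 8.32*z^3 - 1.29*z^2 + 7.84*z + 6.29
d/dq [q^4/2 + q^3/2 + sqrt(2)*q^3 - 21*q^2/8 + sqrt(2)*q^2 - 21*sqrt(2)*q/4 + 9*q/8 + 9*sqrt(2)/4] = 2*q^3 + 3*q^2/2 + 3*sqrt(2)*q^2 - 21*q/4 + 2*sqrt(2)*q - 21*sqrt(2)/4 + 9/8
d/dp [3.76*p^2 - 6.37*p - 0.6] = 7.52*p - 6.37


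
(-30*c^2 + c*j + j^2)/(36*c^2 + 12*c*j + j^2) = (-5*c + j)/(6*c + j)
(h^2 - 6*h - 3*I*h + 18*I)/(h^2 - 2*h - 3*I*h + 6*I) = (h - 6)/(h - 2)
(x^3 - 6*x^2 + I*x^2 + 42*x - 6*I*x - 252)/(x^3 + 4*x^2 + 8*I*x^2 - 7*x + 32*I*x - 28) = (x^2 - 6*x*(1 + I) + 36*I)/(x^2 + x*(4 + I) + 4*I)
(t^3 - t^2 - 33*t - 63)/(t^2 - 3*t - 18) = (t^2 - 4*t - 21)/(t - 6)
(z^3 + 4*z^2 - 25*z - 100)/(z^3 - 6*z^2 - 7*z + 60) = (z^2 + 9*z + 20)/(z^2 - z - 12)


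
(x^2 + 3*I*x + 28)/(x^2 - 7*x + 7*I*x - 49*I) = (x - 4*I)/(x - 7)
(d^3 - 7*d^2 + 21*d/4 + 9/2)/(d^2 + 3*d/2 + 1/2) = (d^2 - 15*d/2 + 9)/(d + 1)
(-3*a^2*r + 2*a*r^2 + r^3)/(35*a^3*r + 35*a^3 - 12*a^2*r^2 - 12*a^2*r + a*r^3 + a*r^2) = r*(-3*a^2 + 2*a*r + r^2)/(a*(35*a^2*r + 35*a^2 - 12*a*r^2 - 12*a*r + r^3 + r^2))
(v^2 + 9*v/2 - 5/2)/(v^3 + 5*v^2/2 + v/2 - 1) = (v + 5)/(v^2 + 3*v + 2)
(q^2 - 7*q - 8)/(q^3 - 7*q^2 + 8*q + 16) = (q - 8)/(q^2 - 8*q + 16)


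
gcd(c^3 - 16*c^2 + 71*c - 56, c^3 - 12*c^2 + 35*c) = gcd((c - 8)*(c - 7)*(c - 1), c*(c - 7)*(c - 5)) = c - 7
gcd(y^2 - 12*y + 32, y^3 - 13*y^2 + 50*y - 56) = y - 4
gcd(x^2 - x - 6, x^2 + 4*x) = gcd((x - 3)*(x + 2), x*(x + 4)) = 1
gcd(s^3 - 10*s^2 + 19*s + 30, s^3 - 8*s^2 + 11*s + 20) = s^2 - 4*s - 5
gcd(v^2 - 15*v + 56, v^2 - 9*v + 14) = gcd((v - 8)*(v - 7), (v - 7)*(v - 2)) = v - 7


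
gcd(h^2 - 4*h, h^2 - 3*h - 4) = h - 4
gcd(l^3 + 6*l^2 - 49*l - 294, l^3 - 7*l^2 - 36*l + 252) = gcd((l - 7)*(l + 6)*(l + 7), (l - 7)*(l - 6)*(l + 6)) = l^2 - l - 42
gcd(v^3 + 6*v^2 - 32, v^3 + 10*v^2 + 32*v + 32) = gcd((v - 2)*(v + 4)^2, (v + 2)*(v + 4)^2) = v^2 + 8*v + 16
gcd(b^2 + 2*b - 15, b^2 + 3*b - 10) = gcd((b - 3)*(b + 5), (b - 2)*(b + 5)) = b + 5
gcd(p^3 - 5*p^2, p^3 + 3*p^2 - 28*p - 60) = p - 5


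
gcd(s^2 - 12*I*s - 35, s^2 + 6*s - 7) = 1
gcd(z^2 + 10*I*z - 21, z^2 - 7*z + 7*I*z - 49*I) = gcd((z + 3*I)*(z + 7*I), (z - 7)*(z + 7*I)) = z + 7*I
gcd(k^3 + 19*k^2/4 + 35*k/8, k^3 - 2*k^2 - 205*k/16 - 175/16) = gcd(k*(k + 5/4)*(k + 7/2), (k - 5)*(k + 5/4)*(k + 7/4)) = k + 5/4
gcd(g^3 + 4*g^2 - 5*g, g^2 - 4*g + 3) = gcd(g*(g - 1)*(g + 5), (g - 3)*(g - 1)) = g - 1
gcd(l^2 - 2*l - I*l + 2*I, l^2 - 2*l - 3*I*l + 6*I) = l - 2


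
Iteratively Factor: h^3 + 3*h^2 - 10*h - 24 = (h + 4)*(h^2 - h - 6) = (h + 2)*(h + 4)*(h - 3)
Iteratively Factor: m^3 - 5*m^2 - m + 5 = (m - 1)*(m^2 - 4*m - 5) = (m - 5)*(m - 1)*(m + 1)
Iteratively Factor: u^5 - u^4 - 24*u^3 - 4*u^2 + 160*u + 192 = (u - 4)*(u^4 + 3*u^3 - 12*u^2 - 52*u - 48) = (u - 4)*(u + 3)*(u^3 - 12*u - 16) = (u - 4)*(u + 2)*(u + 3)*(u^2 - 2*u - 8) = (u - 4)^2*(u + 2)*(u + 3)*(u + 2)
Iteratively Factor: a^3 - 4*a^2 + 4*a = (a - 2)*(a^2 - 2*a) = a*(a - 2)*(a - 2)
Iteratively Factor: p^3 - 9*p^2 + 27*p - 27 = (p - 3)*(p^2 - 6*p + 9) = (p - 3)^2*(p - 3)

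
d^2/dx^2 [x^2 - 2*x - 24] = 2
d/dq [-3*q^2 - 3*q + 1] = -6*q - 3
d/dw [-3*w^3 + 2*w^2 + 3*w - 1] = -9*w^2 + 4*w + 3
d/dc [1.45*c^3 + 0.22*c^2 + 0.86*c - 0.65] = 4.35*c^2 + 0.44*c + 0.86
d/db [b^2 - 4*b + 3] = 2*b - 4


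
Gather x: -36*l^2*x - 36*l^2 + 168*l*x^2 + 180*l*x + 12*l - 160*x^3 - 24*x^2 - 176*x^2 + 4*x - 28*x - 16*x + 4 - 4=-36*l^2 + 12*l - 160*x^3 + x^2*(168*l - 200) + x*(-36*l^2 + 180*l - 40)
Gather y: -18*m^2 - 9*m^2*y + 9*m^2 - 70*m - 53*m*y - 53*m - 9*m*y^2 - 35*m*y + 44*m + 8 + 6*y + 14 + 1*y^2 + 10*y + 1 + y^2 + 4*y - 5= -9*m^2 - 79*m + y^2*(2 - 9*m) + y*(-9*m^2 - 88*m + 20) + 18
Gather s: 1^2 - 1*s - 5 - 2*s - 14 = -3*s - 18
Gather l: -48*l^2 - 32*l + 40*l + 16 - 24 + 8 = -48*l^2 + 8*l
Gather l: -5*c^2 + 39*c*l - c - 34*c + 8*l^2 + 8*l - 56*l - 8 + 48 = -5*c^2 - 35*c + 8*l^2 + l*(39*c - 48) + 40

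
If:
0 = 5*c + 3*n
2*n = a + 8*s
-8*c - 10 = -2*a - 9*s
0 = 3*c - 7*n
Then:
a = 80/7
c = 0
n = 0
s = -10/7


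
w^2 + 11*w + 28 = (w + 4)*(w + 7)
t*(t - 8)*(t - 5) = t^3 - 13*t^2 + 40*t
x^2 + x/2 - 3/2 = (x - 1)*(x + 3/2)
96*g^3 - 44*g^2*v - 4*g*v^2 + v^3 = (-8*g + v)*(-2*g + v)*(6*g + v)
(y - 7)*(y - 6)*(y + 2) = y^3 - 11*y^2 + 16*y + 84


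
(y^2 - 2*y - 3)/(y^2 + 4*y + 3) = (y - 3)/(y + 3)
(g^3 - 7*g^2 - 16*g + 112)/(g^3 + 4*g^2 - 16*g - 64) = (g - 7)/(g + 4)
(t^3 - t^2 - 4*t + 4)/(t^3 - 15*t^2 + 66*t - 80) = (t^2 + t - 2)/(t^2 - 13*t + 40)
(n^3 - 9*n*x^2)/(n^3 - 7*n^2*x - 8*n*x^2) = (-n^2 + 9*x^2)/(-n^2 + 7*n*x + 8*x^2)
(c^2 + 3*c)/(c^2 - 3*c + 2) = c*(c + 3)/(c^2 - 3*c + 2)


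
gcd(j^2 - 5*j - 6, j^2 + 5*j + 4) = j + 1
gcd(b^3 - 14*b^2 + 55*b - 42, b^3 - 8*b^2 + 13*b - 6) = b^2 - 7*b + 6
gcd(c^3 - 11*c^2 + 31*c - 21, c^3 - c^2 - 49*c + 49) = c^2 - 8*c + 7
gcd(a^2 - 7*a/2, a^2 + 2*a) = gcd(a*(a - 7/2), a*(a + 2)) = a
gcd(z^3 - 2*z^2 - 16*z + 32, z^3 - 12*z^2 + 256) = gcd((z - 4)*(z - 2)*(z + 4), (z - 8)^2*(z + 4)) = z + 4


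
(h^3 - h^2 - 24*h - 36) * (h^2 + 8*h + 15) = h^5 + 7*h^4 - 17*h^3 - 243*h^2 - 648*h - 540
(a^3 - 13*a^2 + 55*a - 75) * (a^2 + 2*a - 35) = a^5 - 11*a^4 - 6*a^3 + 490*a^2 - 2075*a + 2625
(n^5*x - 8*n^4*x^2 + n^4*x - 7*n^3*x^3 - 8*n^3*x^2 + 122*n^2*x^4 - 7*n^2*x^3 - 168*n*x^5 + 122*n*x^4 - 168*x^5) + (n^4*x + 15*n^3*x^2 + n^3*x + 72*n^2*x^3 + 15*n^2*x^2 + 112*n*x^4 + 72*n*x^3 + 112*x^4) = n^5*x - 8*n^4*x^2 + 2*n^4*x - 7*n^3*x^3 + 7*n^3*x^2 + n^3*x + 122*n^2*x^4 + 65*n^2*x^3 + 15*n^2*x^2 - 168*n*x^5 + 234*n*x^4 + 72*n*x^3 - 168*x^5 + 112*x^4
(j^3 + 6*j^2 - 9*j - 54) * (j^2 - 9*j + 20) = j^5 - 3*j^4 - 43*j^3 + 147*j^2 + 306*j - 1080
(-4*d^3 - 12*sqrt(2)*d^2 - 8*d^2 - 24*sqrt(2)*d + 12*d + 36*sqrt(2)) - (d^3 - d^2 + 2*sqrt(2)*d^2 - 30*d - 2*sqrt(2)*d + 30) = -5*d^3 - 14*sqrt(2)*d^2 - 7*d^2 - 22*sqrt(2)*d + 42*d - 30 + 36*sqrt(2)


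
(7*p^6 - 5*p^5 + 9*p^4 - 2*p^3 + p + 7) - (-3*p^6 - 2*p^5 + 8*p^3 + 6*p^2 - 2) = 10*p^6 - 3*p^5 + 9*p^4 - 10*p^3 - 6*p^2 + p + 9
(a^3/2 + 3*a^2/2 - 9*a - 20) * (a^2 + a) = a^5/2 + 2*a^4 - 15*a^3/2 - 29*a^2 - 20*a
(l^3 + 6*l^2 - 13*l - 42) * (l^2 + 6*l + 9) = l^5 + 12*l^4 + 32*l^3 - 66*l^2 - 369*l - 378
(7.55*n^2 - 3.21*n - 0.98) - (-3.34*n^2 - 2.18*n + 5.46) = 10.89*n^2 - 1.03*n - 6.44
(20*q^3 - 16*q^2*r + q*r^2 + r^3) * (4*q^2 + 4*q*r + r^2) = 80*q^5 + 16*q^4*r - 40*q^3*r^2 - 8*q^2*r^3 + 5*q*r^4 + r^5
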